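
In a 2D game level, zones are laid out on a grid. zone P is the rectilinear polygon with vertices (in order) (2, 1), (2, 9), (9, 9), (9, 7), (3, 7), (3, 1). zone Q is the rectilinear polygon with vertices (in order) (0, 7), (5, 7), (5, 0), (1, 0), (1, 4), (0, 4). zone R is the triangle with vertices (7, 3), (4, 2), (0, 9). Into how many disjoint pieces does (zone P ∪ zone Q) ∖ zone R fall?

2

(zone P ∪ zone Q) ∖ zone R splits into 2 disjoint pieces (area 17, area 19.0238).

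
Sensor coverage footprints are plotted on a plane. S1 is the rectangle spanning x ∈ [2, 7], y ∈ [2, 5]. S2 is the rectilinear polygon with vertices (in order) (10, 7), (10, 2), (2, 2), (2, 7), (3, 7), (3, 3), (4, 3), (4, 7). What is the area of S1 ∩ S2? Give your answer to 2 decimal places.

13.00

The intersection is the polygon with vertices (7,5), (7,2), (2,2), (2,5), (3,5), (3,3), (4,3), (4,5).
By the shoelace formula its area is 13.00.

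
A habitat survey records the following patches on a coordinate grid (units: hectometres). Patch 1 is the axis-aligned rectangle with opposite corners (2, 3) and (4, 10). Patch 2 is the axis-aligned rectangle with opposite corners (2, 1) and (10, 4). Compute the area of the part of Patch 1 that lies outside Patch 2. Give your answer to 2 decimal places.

12.00

|Patch 1∩Patch 2|: x∈[2,4], y∈[3,4] → 2·1 = 2.
|Patch 1| = 14.
|Patch 1 ∖ Patch 2| = |Patch 1| − |Patch 1∩Patch 2| = 14 − 2 = 12.00.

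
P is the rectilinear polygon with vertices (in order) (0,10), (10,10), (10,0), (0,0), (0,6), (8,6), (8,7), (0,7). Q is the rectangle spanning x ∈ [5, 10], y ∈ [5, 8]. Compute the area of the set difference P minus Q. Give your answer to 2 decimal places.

|P| = 92, |P∩Q| = 12.
|P ∖ Q| = |P| − |P∩Q| = 92 − 12 = 80.00.

80.00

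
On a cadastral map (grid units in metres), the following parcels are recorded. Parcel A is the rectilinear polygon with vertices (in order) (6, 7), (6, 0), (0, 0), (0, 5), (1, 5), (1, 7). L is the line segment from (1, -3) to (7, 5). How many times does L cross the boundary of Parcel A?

2

The segment meets the boundary at (6,3.667), (3.25,0).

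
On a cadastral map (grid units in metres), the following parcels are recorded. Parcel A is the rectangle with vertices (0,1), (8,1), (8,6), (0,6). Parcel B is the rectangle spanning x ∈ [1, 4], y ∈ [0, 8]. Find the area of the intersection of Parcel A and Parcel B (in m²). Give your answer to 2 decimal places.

15.00

|Parcel A∩Parcel B|: x∈[1,4], y∈[1,6] → 3·5 = 15.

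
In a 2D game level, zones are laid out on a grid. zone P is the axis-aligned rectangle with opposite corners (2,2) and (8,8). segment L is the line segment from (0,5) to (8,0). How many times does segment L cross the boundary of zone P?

The segment meets the boundary at (4.8,2), (2,3.75).

2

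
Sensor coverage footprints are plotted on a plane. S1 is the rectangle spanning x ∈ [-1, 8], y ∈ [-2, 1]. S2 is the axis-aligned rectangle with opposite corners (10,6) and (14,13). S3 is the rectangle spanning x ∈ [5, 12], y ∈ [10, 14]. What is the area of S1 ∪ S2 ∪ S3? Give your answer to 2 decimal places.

By inclusion–exclusion:
Individual areas: |S1| = 27, |S2| = 28, |S3| = 28.
|S1∩S2| = 0 (no overlap).
|S1∩S3| = 0 (no overlap).
|S2∩S3|: x∈[10,12], y∈[10,13] → 2·3 = 6.
|S1∩S2∩S3| = 0.
|S1 ∪ S2 ∪ S3| = 83 − 6 + 0 = 77.00.

77.00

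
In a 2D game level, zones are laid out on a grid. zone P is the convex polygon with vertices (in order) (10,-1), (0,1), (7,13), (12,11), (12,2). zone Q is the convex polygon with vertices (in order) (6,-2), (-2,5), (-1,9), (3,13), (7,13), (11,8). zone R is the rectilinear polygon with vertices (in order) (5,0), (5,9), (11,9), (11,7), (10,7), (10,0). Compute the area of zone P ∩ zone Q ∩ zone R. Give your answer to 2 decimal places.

37.35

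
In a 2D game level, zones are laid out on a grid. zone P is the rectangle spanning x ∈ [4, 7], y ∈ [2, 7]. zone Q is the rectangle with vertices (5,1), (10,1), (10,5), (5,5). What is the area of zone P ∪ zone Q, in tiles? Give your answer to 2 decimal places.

By inclusion–exclusion:
Individual areas: |zone P| = 15, |zone Q| = 20.
|zone P∩zone Q|: x∈[5,7], y∈[2,5] → 2·3 = 6.
|zone P ∪ zone Q| = 35 − 6 = 29.00.

29.00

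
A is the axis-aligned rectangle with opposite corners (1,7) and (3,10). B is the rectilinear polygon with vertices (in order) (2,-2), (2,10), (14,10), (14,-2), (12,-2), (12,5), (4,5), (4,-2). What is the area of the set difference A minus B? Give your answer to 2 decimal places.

|A| = 6, |A∩B| = 3.
|A ∖ B| = |A| − |A∩B| = 6 − 3 = 3.00.

3.00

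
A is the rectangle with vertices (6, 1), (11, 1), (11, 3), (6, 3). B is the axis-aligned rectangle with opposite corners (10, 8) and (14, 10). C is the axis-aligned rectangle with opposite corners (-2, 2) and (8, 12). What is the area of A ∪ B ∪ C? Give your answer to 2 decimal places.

116.00

By inclusion–exclusion:
Individual areas: |A| = 10, |B| = 8, |C| = 100.
|A∩B| = 0 (no overlap).
|A∩C|: x∈[6,8], y∈[2,3] → 2·1 = 2.
|B∩C| = 0 (no overlap).
|A∩B∩C| = 0.
|A ∪ B ∪ C| = 118 − 2 + 0 = 116.00.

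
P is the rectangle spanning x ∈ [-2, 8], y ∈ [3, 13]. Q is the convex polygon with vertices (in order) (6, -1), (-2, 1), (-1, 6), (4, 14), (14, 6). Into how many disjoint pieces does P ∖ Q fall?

P ∖ Q splits into 2 disjoint pieces (area 3.025, area 24.4125).

2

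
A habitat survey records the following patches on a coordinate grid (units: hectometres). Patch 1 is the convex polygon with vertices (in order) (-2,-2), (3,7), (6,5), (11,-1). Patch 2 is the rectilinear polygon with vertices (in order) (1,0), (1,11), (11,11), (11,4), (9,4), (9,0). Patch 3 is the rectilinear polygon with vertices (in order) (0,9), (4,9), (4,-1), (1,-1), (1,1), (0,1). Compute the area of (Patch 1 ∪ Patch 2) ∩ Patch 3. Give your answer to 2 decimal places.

31.50

The region (Patch 1 ∪ Patch 2) ∩ Patch 3 is the polygon with vertices (1,9), (4,9), (4,-1), (1,-1), (1,1), (0,1), (0,1.6), (1,3.4).
By the shoelace formula its area is 31.50.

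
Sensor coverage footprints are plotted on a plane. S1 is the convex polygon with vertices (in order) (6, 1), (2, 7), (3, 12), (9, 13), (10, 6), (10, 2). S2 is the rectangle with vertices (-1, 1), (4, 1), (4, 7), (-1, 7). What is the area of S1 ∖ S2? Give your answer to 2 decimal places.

69.00

|S1| = 72, |S1∩S2| = 3.
|S1 ∖ S2| = |S1| − |S1∩S2| = 72 − 3 = 69.00.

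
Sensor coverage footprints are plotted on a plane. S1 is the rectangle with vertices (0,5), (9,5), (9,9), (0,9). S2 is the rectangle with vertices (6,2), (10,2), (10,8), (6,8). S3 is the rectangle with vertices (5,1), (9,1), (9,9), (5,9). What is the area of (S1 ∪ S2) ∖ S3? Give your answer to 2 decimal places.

26.00

|S1 ∪ S2| = 51.
|(S1 ∪ S2) ∩ S3| = 25.
|(S1 ∪ S2) ∖ S3| = 51 − 25 = 26.00.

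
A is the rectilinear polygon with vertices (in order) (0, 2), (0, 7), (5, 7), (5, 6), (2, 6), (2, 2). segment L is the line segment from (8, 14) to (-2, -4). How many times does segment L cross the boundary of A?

The segment meets the boundary at (1.333,2), (2,3.2), (4.111,7), (3.556,6).

4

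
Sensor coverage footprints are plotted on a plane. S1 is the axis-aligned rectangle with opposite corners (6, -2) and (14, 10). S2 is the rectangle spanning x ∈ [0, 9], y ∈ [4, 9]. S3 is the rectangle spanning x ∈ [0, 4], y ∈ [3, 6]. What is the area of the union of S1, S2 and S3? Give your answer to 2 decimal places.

By inclusion–exclusion:
Individual areas: |S1| = 96, |S2| = 45, |S3| = 12.
|S1∩S2|: x∈[6,9], y∈[4,9] → 3·5 = 15.
|S1∩S3| = 0 (no overlap).
|S2∩S3|: x∈[0,4], y∈[4,6] → 4·2 = 8.
|S1∩S2∩S3| = 0.
|S1 ∪ S2 ∪ S3| = 153 − 23 + 0 = 130.00.

130.00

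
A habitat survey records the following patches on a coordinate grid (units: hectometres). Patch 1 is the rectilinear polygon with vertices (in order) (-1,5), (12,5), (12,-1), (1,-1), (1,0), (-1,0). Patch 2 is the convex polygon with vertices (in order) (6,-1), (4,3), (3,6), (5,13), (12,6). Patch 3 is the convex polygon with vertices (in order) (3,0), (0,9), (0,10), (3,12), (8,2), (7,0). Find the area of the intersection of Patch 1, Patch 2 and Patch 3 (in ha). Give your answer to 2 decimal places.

15.14

The intersection is the polygon with vertices (6.857,0), (5.5,0), (4,3), (3.333,5), (6.5,5), (8,2), (7.2,0.4).
By the shoelace formula its area is 15.14.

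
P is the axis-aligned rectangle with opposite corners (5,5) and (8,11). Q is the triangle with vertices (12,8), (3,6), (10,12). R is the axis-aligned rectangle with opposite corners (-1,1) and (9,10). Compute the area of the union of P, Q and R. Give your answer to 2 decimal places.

By inclusion–exclusion:
Individual areas: |P| = 18, |Q| = 20, |R| = 90.
|P∩Q| = 6.6667.
|P∩R|: x∈[5,8], y∈[5,10] → 3·5 = 15.
|Q∩R| = 10.6667.
|P∩Q∩R| = 6.619.
|P ∪ Q ∪ R| = 128 − 32.3333 + 6.619 = 102.29.

102.29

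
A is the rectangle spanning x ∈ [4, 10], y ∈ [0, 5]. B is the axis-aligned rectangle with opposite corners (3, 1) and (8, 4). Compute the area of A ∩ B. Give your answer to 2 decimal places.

12.00

|A∩B|: x∈[4,8], y∈[1,4] → 4·3 = 12.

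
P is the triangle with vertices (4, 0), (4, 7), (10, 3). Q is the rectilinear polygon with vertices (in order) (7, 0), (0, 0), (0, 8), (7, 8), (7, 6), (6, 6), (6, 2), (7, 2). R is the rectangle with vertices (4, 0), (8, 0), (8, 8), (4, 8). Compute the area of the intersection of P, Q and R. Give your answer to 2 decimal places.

12.42

The intersection is the polygon with vertices (6,5.667), (6,2), (7,2), (7,1.5), (4,0), (4,7).
By the shoelace formula its area is 12.42.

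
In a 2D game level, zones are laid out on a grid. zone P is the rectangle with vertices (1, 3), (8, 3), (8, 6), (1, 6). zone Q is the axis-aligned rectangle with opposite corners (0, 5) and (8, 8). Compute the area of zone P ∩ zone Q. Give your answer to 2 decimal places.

7.00

|zone P∩zone Q|: x∈[1,8], y∈[5,6] → 7·1 = 7.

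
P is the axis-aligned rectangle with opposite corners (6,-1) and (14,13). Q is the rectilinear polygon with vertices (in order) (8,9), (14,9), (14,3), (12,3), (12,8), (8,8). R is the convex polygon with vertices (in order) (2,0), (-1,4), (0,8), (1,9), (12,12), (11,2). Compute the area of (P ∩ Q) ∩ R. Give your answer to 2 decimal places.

3.65

The region (P ∩ Q) ∩ R is the polygon with vertices (8,8), (8,9), (11.7,9), (11.6,8).
By the shoelace formula its area is 3.65.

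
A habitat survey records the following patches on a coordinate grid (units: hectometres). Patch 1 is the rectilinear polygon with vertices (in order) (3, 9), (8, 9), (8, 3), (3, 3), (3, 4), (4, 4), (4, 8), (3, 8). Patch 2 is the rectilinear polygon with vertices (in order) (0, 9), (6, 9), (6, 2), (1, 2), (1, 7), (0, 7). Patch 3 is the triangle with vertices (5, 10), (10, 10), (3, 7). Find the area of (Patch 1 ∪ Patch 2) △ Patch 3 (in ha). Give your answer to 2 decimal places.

|Patch 1 ∪ Patch 2| = 49.
|(Patch 1 ∪ Patch 2) ∩ Patch 3| = 3.3333.
|(Patch 1 ∪ Patch 2) △ Patch 3| = 49 + 7.5 − 6.6667 = 49.83.

49.83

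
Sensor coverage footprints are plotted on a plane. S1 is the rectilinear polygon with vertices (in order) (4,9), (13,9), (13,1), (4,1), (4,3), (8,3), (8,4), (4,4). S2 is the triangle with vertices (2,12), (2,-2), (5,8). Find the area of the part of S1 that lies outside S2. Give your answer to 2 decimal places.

65.71

|S1| = 68, |S1∩S2| = 2.2917.
|S1 ∖ S2| = |S1| − |S1∩S2| = 68 − 2.2917 = 65.71.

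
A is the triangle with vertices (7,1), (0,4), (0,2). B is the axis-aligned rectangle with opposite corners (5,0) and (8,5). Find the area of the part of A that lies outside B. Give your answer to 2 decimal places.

6.43

|A| = 7, |A∩B| = 0.5714.
|A ∖ B| = |A| − |A∩B| = 7 − 0.5714 = 6.43.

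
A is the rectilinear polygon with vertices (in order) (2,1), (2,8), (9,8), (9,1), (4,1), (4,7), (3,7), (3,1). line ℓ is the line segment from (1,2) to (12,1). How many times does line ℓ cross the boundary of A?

4

The segment meets the boundary at (9,1.273), (4,1.727), (3,1.818), (2,1.909).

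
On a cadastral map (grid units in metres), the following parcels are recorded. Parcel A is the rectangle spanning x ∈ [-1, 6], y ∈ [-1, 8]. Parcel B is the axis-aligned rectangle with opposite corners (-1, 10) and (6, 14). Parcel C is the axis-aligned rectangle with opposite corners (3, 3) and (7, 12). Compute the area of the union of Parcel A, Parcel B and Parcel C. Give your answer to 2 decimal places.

106.00

By inclusion–exclusion:
Individual areas: |Parcel A| = 63, |Parcel B| = 28, |Parcel C| = 36.
|Parcel A∩Parcel B| = 0 (no overlap).
|Parcel A∩Parcel C|: x∈[3,6], y∈[3,8] → 3·5 = 15.
|Parcel B∩Parcel C|: x∈[3,6], y∈[10,12] → 3·2 = 6.
|Parcel A∩Parcel B∩Parcel C| = 0.
|Parcel A ∪ Parcel B ∪ Parcel C| = 127 − 21 + 0 = 106.00.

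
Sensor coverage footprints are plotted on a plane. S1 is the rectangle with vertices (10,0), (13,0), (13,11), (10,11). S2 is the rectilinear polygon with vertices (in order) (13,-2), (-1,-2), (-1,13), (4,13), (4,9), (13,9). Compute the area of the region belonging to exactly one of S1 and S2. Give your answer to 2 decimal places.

153.00

|S1| = 33, |S2| = 174, |S1∩S2| = 27.
|S1 △ S2| = |S1| + |S2| − 2·|S1∩S2| = 33 + 174 − 54 = 153.00.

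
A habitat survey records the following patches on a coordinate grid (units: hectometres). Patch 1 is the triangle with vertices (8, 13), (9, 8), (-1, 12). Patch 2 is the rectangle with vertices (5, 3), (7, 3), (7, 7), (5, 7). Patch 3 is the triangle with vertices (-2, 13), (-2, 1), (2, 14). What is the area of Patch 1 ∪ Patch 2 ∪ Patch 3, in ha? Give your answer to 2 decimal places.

53.66

By inclusion–exclusion:
Individual areas: |Patch 1| = 23, |Patch 2| = 8, |Patch 3| = 24.
|Patch 1∩Patch 2| = 0.
|Patch 1∩Patch 3| = 1.3397.
|Patch 2∩Patch 3| = 0.
|Patch 1∩Patch 2∩Patch 3| = 0.
|Patch 1 ∪ Patch 2 ∪ Patch 3| = 55 − 1.3397 + 0 = 53.66.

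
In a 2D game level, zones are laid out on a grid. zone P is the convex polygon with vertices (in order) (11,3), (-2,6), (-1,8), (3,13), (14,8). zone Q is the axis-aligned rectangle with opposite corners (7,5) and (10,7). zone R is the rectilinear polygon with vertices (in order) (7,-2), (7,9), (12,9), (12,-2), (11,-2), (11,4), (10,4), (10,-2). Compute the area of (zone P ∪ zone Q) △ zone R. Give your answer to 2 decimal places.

85.65

|zone P ∪ zone Q| = 89.5.
|(zone P ∪ zone Q) ∩ zone R| = 26.4268.
|(zone P ∪ zone Q) △ zone R| = 89.5 + 49 − 52.8536 = 85.65.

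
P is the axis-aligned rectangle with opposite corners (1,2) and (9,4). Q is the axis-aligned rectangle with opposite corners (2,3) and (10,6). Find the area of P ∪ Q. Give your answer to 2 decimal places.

33.00

By inclusion–exclusion:
Individual areas: |P| = 16, |Q| = 24.
|P∩Q|: x∈[2,9], y∈[3,4] → 7·1 = 7.
|P ∪ Q| = 40 − 7 = 33.00.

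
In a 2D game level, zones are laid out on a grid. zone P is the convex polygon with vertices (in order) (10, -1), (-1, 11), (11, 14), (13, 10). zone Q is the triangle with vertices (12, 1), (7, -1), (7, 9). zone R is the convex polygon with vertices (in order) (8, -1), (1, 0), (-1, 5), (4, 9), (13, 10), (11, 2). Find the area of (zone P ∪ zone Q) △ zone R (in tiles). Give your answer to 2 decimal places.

|zone P ∪ zone Q| = 110.7453.
|(zone P ∪ zone Q) ∩ zone R| = 63.4412.
|(zone P ∪ zone Q) △ zone R| = 110.7453 + 105.5 − 126.8825 = 89.36.

89.36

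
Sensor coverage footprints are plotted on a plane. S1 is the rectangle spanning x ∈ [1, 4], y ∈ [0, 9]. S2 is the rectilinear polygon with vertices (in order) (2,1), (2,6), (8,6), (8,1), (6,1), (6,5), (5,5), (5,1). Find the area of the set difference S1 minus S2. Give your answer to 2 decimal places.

|S1| = 27, |S1∩S2| = 10.
|S1 ∖ S2| = |S1| − |S1∩S2| = 27 − 10 = 17.00.

17.00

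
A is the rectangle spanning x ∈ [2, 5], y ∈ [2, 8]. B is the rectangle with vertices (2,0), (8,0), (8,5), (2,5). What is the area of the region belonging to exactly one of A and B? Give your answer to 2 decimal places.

|A∩B|: x∈[2,5], y∈[2,5] → 3·3 = 9.
|A △ B| = |A| + |B| − 2·|A∩B| = 18 + 30 − 18 = 30.00.

30.00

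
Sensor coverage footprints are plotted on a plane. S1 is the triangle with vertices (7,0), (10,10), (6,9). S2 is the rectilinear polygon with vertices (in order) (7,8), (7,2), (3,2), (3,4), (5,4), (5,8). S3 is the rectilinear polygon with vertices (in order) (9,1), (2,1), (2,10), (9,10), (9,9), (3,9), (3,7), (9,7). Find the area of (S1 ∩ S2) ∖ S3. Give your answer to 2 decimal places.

0.83

|S1 ∩ S2| = 3.3333.
|(S1 ∩ S2) ∩ S3| = 2.5.
|(S1 ∩ S2) ∖ S3| = 3.3333 − 2.5 = 0.83.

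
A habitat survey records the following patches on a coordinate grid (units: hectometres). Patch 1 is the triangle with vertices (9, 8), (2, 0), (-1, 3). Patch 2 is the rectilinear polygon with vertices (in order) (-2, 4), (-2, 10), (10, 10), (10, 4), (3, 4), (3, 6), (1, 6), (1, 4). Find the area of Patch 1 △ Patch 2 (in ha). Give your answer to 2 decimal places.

|Patch 1| = 22.5, |Patch 2| = 68, |Patch 1∩Patch 2| = 8.
|Patch 1 △ Patch 2| = |Patch 1| + |Patch 2| − 2·|Patch 1∩Patch 2| = 22.5 + 68 − 16 = 74.50.

74.50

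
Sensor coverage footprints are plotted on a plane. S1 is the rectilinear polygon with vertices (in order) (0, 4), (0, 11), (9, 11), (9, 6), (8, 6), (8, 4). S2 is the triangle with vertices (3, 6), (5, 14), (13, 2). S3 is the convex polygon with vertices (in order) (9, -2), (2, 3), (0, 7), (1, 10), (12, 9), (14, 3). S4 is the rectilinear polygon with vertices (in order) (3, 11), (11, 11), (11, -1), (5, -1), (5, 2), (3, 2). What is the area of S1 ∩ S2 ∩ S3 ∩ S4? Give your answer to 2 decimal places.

23.92

The intersection is the polygon with vertices (9,6), (8,6), (8,4), (3,6), (3.933,9.733), (8.097,9.355), (9,8).
By the shoelace formula its area is 23.92.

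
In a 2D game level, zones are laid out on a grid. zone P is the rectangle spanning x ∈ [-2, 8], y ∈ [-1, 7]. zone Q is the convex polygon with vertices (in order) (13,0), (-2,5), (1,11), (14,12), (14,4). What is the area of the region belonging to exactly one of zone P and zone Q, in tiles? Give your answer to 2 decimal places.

142.67

|zone P| = 80, |zone Q| = 134, |zone P∩zone Q| = 35.6667.
|zone P △ zone Q| = |zone P| + |zone Q| − 2·|zone P∩zone Q| = 80 + 134 − 71.3333 = 142.67.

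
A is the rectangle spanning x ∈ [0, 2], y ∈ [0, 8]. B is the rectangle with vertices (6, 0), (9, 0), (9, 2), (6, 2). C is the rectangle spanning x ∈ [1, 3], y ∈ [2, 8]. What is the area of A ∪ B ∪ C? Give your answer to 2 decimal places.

28.00

By inclusion–exclusion:
Individual areas: |A| = 16, |B| = 6, |C| = 12.
|A∩B| = 0 (no overlap).
|A∩C|: x∈[1,2], y∈[2,8] → 1·6 = 6.
|B∩C| = 0 (no overlap).
|A∩B∩C| = 0.
|A ∪ B ∪ C| = 34 − 6 + 0 = 28.00.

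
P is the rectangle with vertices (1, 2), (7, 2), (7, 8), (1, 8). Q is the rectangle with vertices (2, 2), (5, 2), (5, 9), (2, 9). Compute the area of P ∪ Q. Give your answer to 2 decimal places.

By inclusion–exclusion:
Individual areas: |P| = 36, |Q| = 21.
|P∩Q|: x∈[2,5], y∈[2,8] → 3·6 = 18.
|P ∪ Q| = 57 − 18 = 39.00.

39.00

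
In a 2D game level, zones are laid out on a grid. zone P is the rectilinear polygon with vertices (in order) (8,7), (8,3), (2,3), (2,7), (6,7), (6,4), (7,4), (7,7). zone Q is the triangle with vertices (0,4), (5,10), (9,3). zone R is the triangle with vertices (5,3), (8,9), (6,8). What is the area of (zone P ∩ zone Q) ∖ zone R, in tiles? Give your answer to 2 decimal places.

15.44

|zone P ∩ zone Q| = 16.8083.
|(zone P ∩ zone Q) ∩ zone R| = 1.3725.
|(zone P ∩ zone Q) ∖ zone R| = 16.8083 − 1.3725 = 15.44.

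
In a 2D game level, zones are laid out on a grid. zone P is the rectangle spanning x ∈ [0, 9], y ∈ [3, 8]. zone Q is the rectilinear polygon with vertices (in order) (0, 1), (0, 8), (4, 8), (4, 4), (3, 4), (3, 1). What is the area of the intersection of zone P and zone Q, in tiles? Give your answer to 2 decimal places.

The intersection is the polygon with vertices (4,8), (4,4), (3,4), (3,3), (0,3), (0,8).
By the shoelace formula its area is 19.00.

19.00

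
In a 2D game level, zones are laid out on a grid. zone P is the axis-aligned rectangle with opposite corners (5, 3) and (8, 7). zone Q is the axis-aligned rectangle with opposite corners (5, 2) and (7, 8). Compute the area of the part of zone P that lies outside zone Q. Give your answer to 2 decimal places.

|zone P∩zone Q|: x∈[5,7], y∈[3,7] → 2·4 = 8.
|zone P| = 12.
|zone P ∖ zone Q| = |zone P| − |zone P∩zone Q| = 12 − 8 = 4.00.

4.00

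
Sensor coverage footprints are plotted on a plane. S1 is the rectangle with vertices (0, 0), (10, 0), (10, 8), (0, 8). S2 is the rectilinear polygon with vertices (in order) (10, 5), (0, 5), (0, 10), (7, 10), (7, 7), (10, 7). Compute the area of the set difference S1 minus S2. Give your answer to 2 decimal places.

53.00

|S1| = 80, |S1∩S2| = 27.
|S1 ∖ S2| = |S1| − |S1∩S2| = 80 − 27 = 53.00.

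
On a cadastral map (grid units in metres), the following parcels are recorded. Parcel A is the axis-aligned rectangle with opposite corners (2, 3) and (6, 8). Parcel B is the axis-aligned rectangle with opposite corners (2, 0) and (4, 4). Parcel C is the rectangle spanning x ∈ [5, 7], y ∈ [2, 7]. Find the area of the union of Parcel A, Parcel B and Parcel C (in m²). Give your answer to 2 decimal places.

32.00

By inclusion–exclusion:
Individual areas: |Parcel A| = 20, |Parcel B| = 8, |Parcel C| = 10.
|Parcel A∩Parcel B|: x∈[2,4], y∈[3,4] → 2·1 = 2.
|Parcel A∩Parcel C|: x∈[5,6], y∈[3,7] → 1·4 = 4.
|Parcel B∩Parcel C| = 0 (no overlap).
|Parcel A∩Parcel B∩Parcel C| = 0.
|Parcel A ∪ Parcel B ∪ Parcel C| = 38 − 6 + 0 = 32.00.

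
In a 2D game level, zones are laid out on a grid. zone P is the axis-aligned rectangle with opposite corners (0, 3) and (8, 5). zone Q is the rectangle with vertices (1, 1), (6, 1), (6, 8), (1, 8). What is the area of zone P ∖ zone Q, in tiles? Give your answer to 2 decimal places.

6.00

|zone P∩zone Q|: x∈[1,6], y∈[3,5] → 5·2 = 10.
|zone P| = 16.
|zone P ∖ zone Q| = |zone P| − |zone P∩zone Q| = 16 − 10 = 6.00.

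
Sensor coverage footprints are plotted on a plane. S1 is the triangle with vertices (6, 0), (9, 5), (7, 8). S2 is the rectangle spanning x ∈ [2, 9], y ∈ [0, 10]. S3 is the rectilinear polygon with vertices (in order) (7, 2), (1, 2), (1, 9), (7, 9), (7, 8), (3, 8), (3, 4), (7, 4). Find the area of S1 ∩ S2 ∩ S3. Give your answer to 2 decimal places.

1.25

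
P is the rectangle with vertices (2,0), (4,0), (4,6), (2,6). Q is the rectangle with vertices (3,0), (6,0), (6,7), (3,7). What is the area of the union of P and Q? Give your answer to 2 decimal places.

27.00

By inclusion–exclusion:
Individual areas: |P| = 12, |Q| = 21.
|P∩Q|: x∈[3,4], y∈[0,6] → 1·6 = 6.
|P ∪ Q| = 33 − 6 = 27.00.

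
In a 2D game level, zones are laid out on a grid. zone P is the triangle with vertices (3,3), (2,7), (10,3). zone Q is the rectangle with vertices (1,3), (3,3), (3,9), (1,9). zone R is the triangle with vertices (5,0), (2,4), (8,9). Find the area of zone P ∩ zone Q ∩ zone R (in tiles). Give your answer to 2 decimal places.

The intersection is the polygon with vertices (3,3), (2.621,4.517), (3,4.833).
By the shoelace formula its area is 0.35.

0.35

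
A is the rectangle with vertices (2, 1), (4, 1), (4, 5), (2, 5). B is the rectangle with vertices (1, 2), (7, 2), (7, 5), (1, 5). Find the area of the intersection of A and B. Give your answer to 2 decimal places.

6.00

|A∩B|: x∈[2,4], y∈[2,5] → 2·3 = 6.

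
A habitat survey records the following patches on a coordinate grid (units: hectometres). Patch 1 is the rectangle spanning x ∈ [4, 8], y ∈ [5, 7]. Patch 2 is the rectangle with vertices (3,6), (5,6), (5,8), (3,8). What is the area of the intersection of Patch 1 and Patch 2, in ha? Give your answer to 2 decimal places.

1.00

|Patch 1∩Patch 2|: x∈[4,5], y∈[6,7] → 1·1 = 1.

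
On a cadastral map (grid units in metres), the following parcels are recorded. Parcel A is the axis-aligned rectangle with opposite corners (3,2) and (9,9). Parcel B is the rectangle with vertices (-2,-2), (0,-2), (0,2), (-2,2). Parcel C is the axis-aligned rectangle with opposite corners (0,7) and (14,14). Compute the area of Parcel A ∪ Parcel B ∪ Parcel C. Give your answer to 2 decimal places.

By inclusion–exclusion:
Individual areas: |Parcel A| = 42, |Parcel B| = 8, |Parcel C| = 98.
|Parcel A∩Parcel B| = 0 (no overlap).
|Parcel A∩Parcel C|: x∈[3,9], y∈[7,9] → 6·2 = 12.
|Parcel B∩Parcel C| = 0 (no overlap).
|Parcel A∩Parcel B∩Parcel C| = 0.
|Parcel A ∪ Parcel B ∪ Parcel C| = 148 − 12 + 0 = 136.00.

136.00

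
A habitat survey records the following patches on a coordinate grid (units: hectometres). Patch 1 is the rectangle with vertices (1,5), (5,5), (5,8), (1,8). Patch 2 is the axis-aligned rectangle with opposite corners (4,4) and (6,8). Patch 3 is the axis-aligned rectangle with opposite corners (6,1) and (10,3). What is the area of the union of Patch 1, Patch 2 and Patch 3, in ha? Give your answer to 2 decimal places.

By inclusion–exclusion:
Individual areas: |Patch 1| = 12, |Patch 2| = 8, |Patch 3| = 8.
|Patch 1∩Patch 2|: x∈[4,5], y∈[5,8] → 1·3 = 3.
|Patch 1∩Patch 3| = 0 (no overlap).
|Patch 2∩Patch 3| = 0 (no overlap).
|Patch 1∩Patch 2∩Patch 3| = 0.
|Patch 1 ∪ Patch 2 ∪ Patch 3| = 28 − 3 + 0 = 25.00.

25.00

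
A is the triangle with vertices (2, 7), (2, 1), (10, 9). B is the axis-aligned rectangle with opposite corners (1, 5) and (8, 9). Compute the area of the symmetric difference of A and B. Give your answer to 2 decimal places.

|A| = 24, |B| = 28, |A∩B| = 14.5.
|A △ B| = |A| + |B| − 2·|A∩B| = 24 + 28 − 29 = 23.00.

23.00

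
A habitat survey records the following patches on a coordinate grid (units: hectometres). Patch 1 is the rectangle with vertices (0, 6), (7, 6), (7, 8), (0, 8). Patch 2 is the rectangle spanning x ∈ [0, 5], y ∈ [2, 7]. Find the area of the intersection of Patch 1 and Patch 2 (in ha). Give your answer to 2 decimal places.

5.00

|Patch 1∩Patch 2|: x∈[0,5], y∈[6,7] → 5·1 = 5.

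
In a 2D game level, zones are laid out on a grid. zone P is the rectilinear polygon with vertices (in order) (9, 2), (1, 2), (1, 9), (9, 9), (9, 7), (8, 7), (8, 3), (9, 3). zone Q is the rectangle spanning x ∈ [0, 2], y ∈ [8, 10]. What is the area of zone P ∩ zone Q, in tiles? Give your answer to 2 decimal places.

1.00

The intersection is the polygon with vertices (1,9), (2,9), (2,8), (1,8).
By the shoelace formula its area is 1.00.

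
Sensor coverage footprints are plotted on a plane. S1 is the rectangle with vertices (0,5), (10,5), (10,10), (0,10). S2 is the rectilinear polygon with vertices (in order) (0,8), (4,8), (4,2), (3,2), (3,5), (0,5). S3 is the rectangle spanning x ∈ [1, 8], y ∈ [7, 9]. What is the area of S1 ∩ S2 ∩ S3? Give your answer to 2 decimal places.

3.00

The intersection is the polygon with vertices (4,8), (4,7), (1,7), (1,8).
By the shoelace formula its area is 3.00.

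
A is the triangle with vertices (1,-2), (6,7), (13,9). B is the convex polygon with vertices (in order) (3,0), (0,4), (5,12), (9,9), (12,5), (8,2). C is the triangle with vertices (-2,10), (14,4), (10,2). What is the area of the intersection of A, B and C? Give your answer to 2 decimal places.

7.28

The intersection is the polygon with vertices (7.316,3.789), (5.054,5.297), (6,7), (9.419,5.718).
By the shoelace formula its area is 7.28.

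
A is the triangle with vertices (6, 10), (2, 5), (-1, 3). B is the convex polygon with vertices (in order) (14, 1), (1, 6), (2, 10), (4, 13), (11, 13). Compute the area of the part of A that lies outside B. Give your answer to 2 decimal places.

|A| = 3.5, |A∩B| = 1.9376.
|A ∖ B| = |A| − |A∩B| = 3.5 − 1.9376 = 1.56.

1.56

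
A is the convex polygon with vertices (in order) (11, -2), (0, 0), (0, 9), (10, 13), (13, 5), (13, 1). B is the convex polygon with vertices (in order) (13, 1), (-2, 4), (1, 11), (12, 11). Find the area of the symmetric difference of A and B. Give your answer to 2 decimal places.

60.54

|A| = 149, |B| = 112, |A∩B| = 100.2304.
|A △ B| = |A| + |B| − 2·|A∩B| = 149 + 112 − 200.4607 = 60.54.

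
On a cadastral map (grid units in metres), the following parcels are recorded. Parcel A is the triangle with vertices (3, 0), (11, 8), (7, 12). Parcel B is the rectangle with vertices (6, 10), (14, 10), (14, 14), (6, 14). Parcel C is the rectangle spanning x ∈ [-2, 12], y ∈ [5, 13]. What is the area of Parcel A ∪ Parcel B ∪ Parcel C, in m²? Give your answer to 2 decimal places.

134.33

By inclusion–exclusion:
Individual areas: |Parcel A| = 32, |Parcel B| = 32, |Parcel C| = 112.
|Parcel A∩Parcel B| = 2.6667.
|Parcel A∩Parcel C| = 23.6667.
|Parcel B∩Parcel C|: x∈[6,12], y∈[10,13] → 6·3 = 18.
|Parcel A∩Parcel B∩Parcel C| = 2.6667.
|Parcel A ∪ Parcel B ∪ Parcel C| = 176 − 44.3333 + 2.6667 = 134.33.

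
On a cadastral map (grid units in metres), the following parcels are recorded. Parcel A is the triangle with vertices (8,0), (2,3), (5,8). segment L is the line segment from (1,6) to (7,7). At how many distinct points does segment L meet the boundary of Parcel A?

The segment meets the boundary at (5.471,6.745), (4.111,6.519).

2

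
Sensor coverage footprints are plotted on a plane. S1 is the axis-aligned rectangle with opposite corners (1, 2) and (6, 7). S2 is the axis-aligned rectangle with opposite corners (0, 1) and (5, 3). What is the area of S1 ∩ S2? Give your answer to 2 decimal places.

4.00

|S1∩S2|: x∈[1,5], y∈[2,3] → 4·1 = 4.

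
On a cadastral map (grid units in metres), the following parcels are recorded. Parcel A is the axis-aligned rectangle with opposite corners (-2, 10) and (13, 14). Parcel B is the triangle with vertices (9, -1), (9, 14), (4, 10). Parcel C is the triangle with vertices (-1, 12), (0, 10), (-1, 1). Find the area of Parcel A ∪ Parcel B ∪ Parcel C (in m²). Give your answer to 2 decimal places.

92.00

By inclusion–exclusion:
Individual areas: |Parcel A| = 60, |Parcel B| = 37.5, |Parcel C| = 5.5.
|Parcel A∩Parcel B| = 10.
|Parcel A∩Parcel C| = 1.
|Parcel B∩Parcel C| = 0.
|Parcel A∩Parcel B∩Parcel C| = 0.
|Parcel A ∪ Parcel B ∪ Parcel C| = 103 − 11 + 0 = 92.00.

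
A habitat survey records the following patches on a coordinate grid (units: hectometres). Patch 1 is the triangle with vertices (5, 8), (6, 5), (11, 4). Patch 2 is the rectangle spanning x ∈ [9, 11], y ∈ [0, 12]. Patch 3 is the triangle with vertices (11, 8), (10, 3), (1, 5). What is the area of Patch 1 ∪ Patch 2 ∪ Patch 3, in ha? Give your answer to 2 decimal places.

41.90

By inclusion–exclusion:
Individual areas: |Patch 1| = 7, |Patch 2| = 24, |Patch 3| = 23.5.
|Patch 1∩Patch 2| = 0.9333.
|Patch 1∩Patch 3| = 5.6884.
|Patch 2∩Patch 3| = 6.7889.
|Patch 1∩Patch 2∩Patch 3| = 0.8066.
|Patch 1 ∪ Patch 2 ∪ Patch 3| = 54.5 − 13.4106 + 0.8066 = 41.90.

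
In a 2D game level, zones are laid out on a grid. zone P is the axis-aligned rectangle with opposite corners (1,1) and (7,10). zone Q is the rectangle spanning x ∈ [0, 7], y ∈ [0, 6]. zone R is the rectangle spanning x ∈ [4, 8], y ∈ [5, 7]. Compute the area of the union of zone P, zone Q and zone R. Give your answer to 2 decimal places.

68.00

By inclusion–exclusion:
Individual areas: |zone P| = 54, |zone Q| = 42, |zone R| = 8.
|zone P∩zone Q|: x∈[1,7], y∈[1,6] → 6·5 = 30.
|zone P∩zone R|: x∈[4,7], y∈[5,7] → 3·2 = 6.
|zone Q∩zone R|: x∈[4,7], y∈[5,6] → 3·1 = 3.
|zone P∩zone Q∩zone R| = 3.
|zone P ∪ zone Q ∪ zone R| = 104 − 39 + 3 = 68.00.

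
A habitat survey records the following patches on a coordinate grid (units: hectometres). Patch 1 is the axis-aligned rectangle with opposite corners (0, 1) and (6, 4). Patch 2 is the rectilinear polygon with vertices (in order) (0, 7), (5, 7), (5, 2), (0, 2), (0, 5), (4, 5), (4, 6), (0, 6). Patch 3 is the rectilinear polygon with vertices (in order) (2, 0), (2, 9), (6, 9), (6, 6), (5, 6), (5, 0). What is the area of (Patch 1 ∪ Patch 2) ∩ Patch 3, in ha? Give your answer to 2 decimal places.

16.00

|Patch 1 ∪ Patch 2| = 29.
|(Patch 1 ∪ Patch 2) ∩ Patch 3| = 16.00.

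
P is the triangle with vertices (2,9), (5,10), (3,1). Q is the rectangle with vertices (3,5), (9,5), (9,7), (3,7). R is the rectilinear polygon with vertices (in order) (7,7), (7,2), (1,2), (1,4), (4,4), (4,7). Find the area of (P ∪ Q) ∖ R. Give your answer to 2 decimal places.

|P ∪ Q| = 22.2778.
|(P ∪ Q) ∩ R| = 7.3889.
|(P ∪ Q) ∖ R| = 22.2778 − 7.3889 = 14.89.

14.89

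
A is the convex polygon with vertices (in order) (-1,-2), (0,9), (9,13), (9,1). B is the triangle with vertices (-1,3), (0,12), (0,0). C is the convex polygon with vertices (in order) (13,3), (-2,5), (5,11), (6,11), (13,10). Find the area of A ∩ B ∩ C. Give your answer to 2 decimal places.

The intersection is the polygon with vertices (0,4.733), (-0.383,4.784), (-0.225,6.521), (0,6.714).
By the shoelace formula its area is 0.56.

0.56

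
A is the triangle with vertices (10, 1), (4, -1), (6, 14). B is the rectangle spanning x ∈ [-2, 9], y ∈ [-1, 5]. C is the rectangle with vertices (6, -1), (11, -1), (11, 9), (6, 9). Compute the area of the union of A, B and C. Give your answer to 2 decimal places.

By inclusion–exclusion:
Individual areas: |A| = 43, |B| = 66, |C| = 50.
|A∩B| = 23.3468.
|A∩C| = 24.8205.
|B∩C|: x∈[6,9], y∈[-1,5] → 3·6 = 18.
|A∩B∩C| = 14.4135.
|A ∪ B ∪ C| = 159 − 66.1673 + 14.4135 = 107.25.

107.25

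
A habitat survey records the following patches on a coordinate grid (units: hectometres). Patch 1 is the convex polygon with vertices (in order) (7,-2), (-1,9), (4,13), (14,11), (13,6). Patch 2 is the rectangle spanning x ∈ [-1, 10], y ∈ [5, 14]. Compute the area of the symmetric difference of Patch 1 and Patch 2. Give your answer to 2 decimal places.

88.34

|Patch 1| = 126.5, |Patch 2| = 99, |Patch 1∩Patch 2| = 68.5818.
|Patch 1 △ Patch 2| = |Patch 1| + |Patch 2| − 2·|Patch 1∩Patch 2| = 126.5 + 99 − 137.1636 = 88.34.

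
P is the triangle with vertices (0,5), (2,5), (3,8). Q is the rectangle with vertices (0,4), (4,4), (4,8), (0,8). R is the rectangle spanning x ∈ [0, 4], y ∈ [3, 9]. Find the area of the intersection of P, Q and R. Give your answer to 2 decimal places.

3.00

The intersection is the polygon with vertices (0,5), (3,8), (2,5).
By the shoelace formula its area is 3.00.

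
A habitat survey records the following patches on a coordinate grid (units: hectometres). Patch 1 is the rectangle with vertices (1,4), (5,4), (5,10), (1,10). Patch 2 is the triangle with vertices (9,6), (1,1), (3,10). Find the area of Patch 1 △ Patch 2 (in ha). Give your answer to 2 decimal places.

25.67

|Patch 1| = 24, |Patch 2| = 31, |Patch 1∩Patch 2| = 14.6667.
|Patch 1 △ Patch 2| = |Patch 1| + |Patch 2| − 2·|Patch 1∩Patch 2| = 24 + 31 − 29.3333 = 25.67.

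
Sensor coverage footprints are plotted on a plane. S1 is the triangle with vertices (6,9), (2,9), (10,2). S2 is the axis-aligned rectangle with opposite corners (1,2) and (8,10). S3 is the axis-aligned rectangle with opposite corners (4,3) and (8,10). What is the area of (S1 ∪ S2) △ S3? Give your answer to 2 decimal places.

|S1 ∪ S2| = 57.75.
|(S1 ∪ S2) ∩ S3| = 28.
|(S1 ∪ S2) △ S3| = 57.75 + 28 − 56 = 29.75.

29.75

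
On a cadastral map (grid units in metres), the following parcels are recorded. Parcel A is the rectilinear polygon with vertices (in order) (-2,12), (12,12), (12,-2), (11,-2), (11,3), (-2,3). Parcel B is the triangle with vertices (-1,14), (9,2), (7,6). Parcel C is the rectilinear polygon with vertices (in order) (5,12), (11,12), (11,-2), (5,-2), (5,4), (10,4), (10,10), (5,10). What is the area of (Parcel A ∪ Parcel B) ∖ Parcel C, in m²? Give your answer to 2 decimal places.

|Parcel A ∪ Parcel B| = 131.5.
|(Parcel A ∪ Parcel B) ∩ Parcel C| = 24.1667.
|(Parcel A ∪ Parcel B) ∖ Parcel C| = 131.5 − 24.1667 = 107.33.

107.33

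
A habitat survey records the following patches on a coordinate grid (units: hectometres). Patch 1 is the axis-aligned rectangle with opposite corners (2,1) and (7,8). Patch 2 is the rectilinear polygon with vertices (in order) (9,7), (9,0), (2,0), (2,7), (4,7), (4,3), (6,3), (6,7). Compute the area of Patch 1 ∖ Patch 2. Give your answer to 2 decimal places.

|Patch 1| = 35, |Patch 1∩Patch 2| = 22.
|Patch 1 ∖ Patch 2| = |Patch 1| − |Patch 1∩Patch 2| = 35 − 22 = 13.00.

13.00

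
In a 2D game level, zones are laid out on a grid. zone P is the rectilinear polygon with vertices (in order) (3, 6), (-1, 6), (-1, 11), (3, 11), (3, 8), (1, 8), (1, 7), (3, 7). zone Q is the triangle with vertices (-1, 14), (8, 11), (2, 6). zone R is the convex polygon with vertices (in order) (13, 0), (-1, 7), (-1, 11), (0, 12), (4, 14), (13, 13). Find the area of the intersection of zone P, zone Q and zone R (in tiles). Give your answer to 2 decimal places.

7.71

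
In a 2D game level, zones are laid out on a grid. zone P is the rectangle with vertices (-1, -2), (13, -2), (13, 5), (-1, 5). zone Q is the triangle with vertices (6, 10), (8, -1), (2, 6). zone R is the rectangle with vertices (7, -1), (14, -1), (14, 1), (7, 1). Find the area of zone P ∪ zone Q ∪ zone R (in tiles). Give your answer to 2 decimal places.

113.84

By inclusion–exclusion:
Individual areas: |zone P| = 98, |zone Q| = 26, |zone R| = 14.
|zone P∩zone Q| = 12.1558.
|zone P∩zone R|: x∈[7,13], y∈[-1,1] → 6·2 = 12.
|zone Q∩zone R| = 1.053.
|zone P∩zone Q∩zone R| = 1.053.
|zone P ∪ zone Q ∪ zone R| = 138 − 25.2089 + 1.053 = 113.84.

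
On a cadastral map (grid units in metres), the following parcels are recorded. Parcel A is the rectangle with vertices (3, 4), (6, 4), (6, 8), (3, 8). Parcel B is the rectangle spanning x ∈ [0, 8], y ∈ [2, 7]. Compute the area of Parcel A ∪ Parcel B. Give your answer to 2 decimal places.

43.00

By inclusion–exclusion:
Individual areas: |Parcel A| = 12, |Parcel B| = 40.
|Parcel A∩Parcel B|: x∈[3,6], y∈[4,7] → 3·3 = 9.
|Parcel A ∪ Parcel B| = 52 − 9 = 43.00.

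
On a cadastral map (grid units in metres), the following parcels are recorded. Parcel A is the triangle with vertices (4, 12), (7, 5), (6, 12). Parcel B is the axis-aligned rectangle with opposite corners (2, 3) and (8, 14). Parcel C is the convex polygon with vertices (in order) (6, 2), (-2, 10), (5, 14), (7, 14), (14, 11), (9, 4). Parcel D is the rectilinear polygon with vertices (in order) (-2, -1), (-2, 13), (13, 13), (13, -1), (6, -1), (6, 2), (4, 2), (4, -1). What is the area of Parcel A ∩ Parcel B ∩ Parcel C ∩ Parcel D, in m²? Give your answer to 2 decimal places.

The intersection is the polygon with vertices (4,12), (6,12), (7,5).
By the shoelace formula its area is 7.00.

7.00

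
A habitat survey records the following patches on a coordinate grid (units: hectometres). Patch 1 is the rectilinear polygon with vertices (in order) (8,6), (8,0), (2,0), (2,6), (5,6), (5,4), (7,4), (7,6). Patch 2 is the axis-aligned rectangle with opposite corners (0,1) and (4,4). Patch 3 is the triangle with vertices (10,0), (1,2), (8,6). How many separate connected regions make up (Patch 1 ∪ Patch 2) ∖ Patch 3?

2

(Patch 1 ∪ Patch 2) ∖ Patch 3 splits into 2 disjoint pieces (area 19.9841, area 0.2857).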